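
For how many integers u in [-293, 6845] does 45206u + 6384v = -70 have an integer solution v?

gcd(45206, 6384):
  45206 = 7×6384 + 518
  6384 = 12×518 + 168
  518 = 3×168 + 14
  168 = 12×14
so gcd(45206, 6384) = 14.
Back-substitute for Bézout coefficients:
  14 = 518 - 3×168
  ... = 45206×(37) + 6384×(-262)
Scale by -5: particular solution (-185, 1310); reduce u mod 456: (271, -1919).
General solution: u = 271 + 456t, v = -1919 - 3229t for integer t.
-293 ≤ 271 + 456t ≤ 6845 gives t ∈ [-1, 14], which is 16 values.

16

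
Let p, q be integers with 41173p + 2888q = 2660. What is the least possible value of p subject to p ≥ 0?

gcd(41173, 2888) = 19.
19 divides 2660, so solutions exist.
By Bézout, 41173·(39) + 2888·(-556) = 19.
Scale by 2660/19 = 140: (p₀, q₀) = (5460, -77840).
General solution: p = 5460 + 152t, q = -77840 - 2167t for integer t.
p ≥ 0: smallest is 5460 mod 152 = 140 (at t = -35), with q = -1995.

140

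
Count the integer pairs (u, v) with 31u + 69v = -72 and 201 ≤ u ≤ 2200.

29

gcd(69, 31):
  69 = 2*31 + 7
  31 = 4*7 + 3
  7 = 2*3 + 1
  3 = 3*1
so gcd(69, 31) = 1.
Back-substitute for Bézout coefficients:
  1 = 7 - 2*3
  ... = 31*(-20) + 69*(9)
Scale by -72: particular solution (1440, -648); reduce u mod 69: (60, -28).
General solution: u = 60 + 69t, v = -28 - 31t for integer t.
201 ≤ 60 + 69t ≤ 2200 gives t ∈ [3, 31], which is 29 values.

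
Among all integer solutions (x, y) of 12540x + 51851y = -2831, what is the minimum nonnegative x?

252

gcd(51851, 12540) = 19.
19 divides -2831, so solutions exist.
By Bézout, 12540·(-368) + 51851·(89) = 19.
Scale by -2831/19 = -149: (x₀, y₀) = (54832, -13261).
General solution: x = 54832 + 2729t, y = -13261 - 660t for integer t.
x ≥ 0: smallest is 54832 mod 2729 = 252 (at t = -20), with y = -61.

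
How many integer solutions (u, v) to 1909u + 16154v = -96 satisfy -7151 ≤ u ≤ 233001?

gcd(16154, 1909) = 1.
By Bézout, 1909*(1337) + 16154*(-158) = 1.
Particular solution: (880, -104).
General solution: u = 880 + 16154t, v = -104 - 1909t for integer t.
-7151 ≤ 880 + 16154t ≤ 233001 gives t ∈ [0, 14], which is 15 values.

15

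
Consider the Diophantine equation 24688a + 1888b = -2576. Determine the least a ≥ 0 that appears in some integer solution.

87

gcd(24688, 1888):
  24688 = 13×1888 + 144
  1888 = 13×144 + 16
  144 = 9×16
so gcd(24688, 1888) = 16.
16 divides -2576, so solutions exist.
Back-substitute for Bézout coefficients:
  16 = 1888 - 13×144
  ... = 24688×(-13) + 1888×(170)
Scale by -2576/16 = -161: (a₀, b₀) = (2093, -27370).
General solution: a = 2093 + 118t, b = -27370 - 1543t for integer t.
a ≥ 0: smallest is 2093 mod 118 = 87 (at t = -17), with b = -1139.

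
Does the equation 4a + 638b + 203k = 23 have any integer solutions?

yes

gcd(638, 4) = 2.
gcd(2, 203) = 1.
1 divides 23, so integer solutions exist.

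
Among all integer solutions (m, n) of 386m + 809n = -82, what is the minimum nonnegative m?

gcd(809, 386):
  809 = 2·386 + 37
  386 = 10·37 + 16
  37 = 2·16 + 5
  16 = 3·5 + 1
  5 = 5·1
so gcd(809, 386) = 1.
1 divides -82, so solutions exist.
Back-substitute for Bézout coefficients:
  1 = 16 - 3·5
  ... = 386·(153) + 809·(-73)
Scale by -82/1 = -82: (m₀, n₀) = (-12546, 5986).
General solution: m = -12546 + 809t, n = 5986 - 386t for integer t.
m ≥ 0: smallest is -12546 mod 809 = 398 (at t = 16), with n = -190.

398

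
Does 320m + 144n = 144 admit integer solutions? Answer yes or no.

yes

gcd(320, 144) = 16  (320 = 2·144 + 32, 144 = 4·32 + 16, 32 = 2·16).
16 divides 144, so integer solutions exist.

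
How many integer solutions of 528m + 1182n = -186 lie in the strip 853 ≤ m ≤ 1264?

3

gcd(1182, 528) = 6.
By Bézout, 528×(-47) + 1182×(21) = 6.
Particular solution: (78, -35).
General solution: m = 78 + 197t, n = -35 - 88t for integer t.
853 ≤ 78 + 197t ≤ 1264 gives t ∈ [4, 6], which is 3 values.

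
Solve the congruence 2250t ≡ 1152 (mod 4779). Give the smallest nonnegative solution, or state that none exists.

gcd(4779, 2250) = 9.
9 divides 1152, so solutions exist.
By Bézout, 2250×(-257) + 4779×(121) = 9.
So 2250×(-257) ≡ 9 (mod 4779); multiply by 128: t ≡ -32896 (mod 531).
Smallest nonnegative: t = -32896 mod 531 = 26.

26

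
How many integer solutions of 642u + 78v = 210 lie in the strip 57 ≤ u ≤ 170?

8

gcd(642, 78) = 6.
By Bézout, 642*(-4) + 78*(33) = 6.
Particular solution: (3, -22).
General solution: u = 3 + 13t, v = -22 - 107t for integer t.
57 ≤ 3 + 13t ≤ 170 gives t ∈ [5, 12], which is 8 values.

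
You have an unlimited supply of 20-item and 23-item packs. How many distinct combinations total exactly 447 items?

1

Need nonnegative integers with 20j + 23k = 447.
gcd(20, 23) = 1, and 20·(-8) + 23·(7) = 1.
So (j₀, k₀) = (-3576, 3129); general j = -3576 + 23t, k = 3129 - 20t.
j ≥ 0 ⇒ t ≥ 156; k ≥ 0 ⇒ t ≤ 156. That's 1 value of t.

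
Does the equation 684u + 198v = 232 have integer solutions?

no

gcd(684, 198) = 18  (684 = 3×198 + 90, 198 = 2×90 + 18, 90 = 5×18).
18 does not divide 232 (remainder 16), so no integer solutions.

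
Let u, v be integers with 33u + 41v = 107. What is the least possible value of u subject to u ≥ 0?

gcd(41, 33) = 1  (41 = 1*33 + 8, 33 = 4*8 + 1, 8 = 8*1).
1 divides 107, so solutions exist.
Back-substituting, 33*(5) + 41*(-4) = 1.
Scale by 107/1 = 107: (u₀, v₀) = (535, -428).
General solution: u = 535 + 41t, v = -428 - 33t for integer t.
u ≥ 0: smallest is 535 mod 41 = 2 (at t = -13), with v = 1.

2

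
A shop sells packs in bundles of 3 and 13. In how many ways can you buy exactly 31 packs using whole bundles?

Need nonnegative integers with 3j + 13k = 31.
gcd(3, 13) = 1, and 3·(-4) + 13·(1) = 1.
So (j₀, k₀) = (-124, 31); general j = -124 + 13t, k = 31 - 3t.
j ≥ 0 ⇒ t ≥ 10; k ≥ 0 ⇒ t ≤ 10. That's 1 value of t.

1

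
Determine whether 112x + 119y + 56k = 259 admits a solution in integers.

yes

gcd(119, 112) = 7.
gcd(7, 56) = 7.
7 divides 259, so integer solutions exist.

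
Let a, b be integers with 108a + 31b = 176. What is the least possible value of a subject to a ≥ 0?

20

gcd(108, 31):
  108 = 3*31 + 15
  31 = 2*15 + 1
  15 = 15*1
so gcd(108, 31) = 1.
1 divides 176, so solutions exist.
Back-substitute for Bézout coefficients:
  1 = 31 - 2*15
  ... = 108*(-2) + 31*(7)
Scale by 176/1 = 176: (a₀, b₀) = (-352, 1232).
General solution: a = -352 + 31t, b = 1232 - 108t for integer t.
a ≥ 0: smallest is -352 mod 31 = 20 (at t = 12), with b = -64.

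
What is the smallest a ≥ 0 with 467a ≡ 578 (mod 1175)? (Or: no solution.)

gcd(1175, 467) = 1  (1175 = 2*467 + 241, 467 = 1*241 + 226, 241 = 1*226 + 15, 226 = 15*15 + 1, 15 = 15*1).
1 divides 578, so solutions exist.
Back-substituting, 467*(78) + 1175*(-31) = 1.
So 467*(78) ≡ 1 (mod 1175); multiply by 578: a ≡ 45084 (mod 1175).
Smallest nonnegative: a = 45084 mod 1175 = 434.

434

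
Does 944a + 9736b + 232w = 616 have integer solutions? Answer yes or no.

gcd(9736, 944) = 8  (9736 = 10×944 + 296, 944 = 3×296 + 56, 296 = 5×56 + 16, 56 = 3×16 + 8, 16 = 2×8).
gcd(8, 232) = 8.
8 divides 616, so integer solutions exist.

yes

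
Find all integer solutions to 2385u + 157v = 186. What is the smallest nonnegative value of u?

gcd(2385, 157):
  2385 = 15·157 + 30
  157 = 5·30 + 7
  30 = 4·7 + 2
  7 = 3·2 + 1
  2 = 2·1
so gcd(2385, 157) = 1.
1 divides 186, so solutions exist.
Back-substitute for Bézout coefficients:
  1 = 7 - 3·2
  ... = 2385·(-68) + 157·(1033)
Scale by 186/1 = 186: (u₀, v₀) = (-12648, 192138).
General solution: u = -12648 + 157t, v = 192138 - 2385t for integer t.
u ≥ 0: smallest is -12648 mod 157 = 69 (at t = 81), with v = -1047.

69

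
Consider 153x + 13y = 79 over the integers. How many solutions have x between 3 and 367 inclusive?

gcd(153, 13) = 1  (153 = 11·13 + 10, 13 = 1·10 + 3, 10 = 3·3 + 1, 3 = 3·1).
Back-substituting, 153·(4) + 13·(-47) = 1.
Scale by 79: particular solution (316, -3713); reduce x mod 13: (4, -41).
General solution: x = 4 + 13t, y = -41 - 153t for integer t.
3 ≤ 4 + 13t ≤ 367 gives t ∈ [0, 27], which is 28 values.

28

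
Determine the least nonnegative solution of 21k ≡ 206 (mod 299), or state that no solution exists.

gcd(299, 21) = 1  (299 = 14·21 + 5, 21 = 4·5 + 1, 5 = 5·1).
1 divides 206, so solutions exist.
Back-substituting, 21·(57) + 299·(-4) = 1.
So 21·(57) ≡ 1 (mod 299); multiply by 206: k ≡ 11742 (mod 299).
Smallest nonnegative: k = 11742 mod 299 = 81.

81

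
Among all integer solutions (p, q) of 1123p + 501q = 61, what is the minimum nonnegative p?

133

gcd(1123, 501) = 1  (1123 = 2×501 + 121, 501 = 4×121 + 17, 121 = 7×17 + 2, 17 = 8×2 + 1, 2 = 2×1).
1 divides 61, so solutions exist.
Back-substituting, 1123×(-236) + 501×(529) = 1.
Scale by 61/1 = 61: (p₀, q₀) = (-14396, 32269).
General solution: p = -14396 + 501t, q = 32269 - 1123t for integer t.
p ≥ 0: smallest is -14396 mod 501 = 133 (at t = 29), with q = -298.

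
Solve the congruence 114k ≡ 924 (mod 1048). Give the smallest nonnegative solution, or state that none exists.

gcd(1048, 114) = 2.
2 divides 924, so solutions exist.
By Bézout, 114*(-239) + 1048*(26) = 2.
So 114*(-239) ≡ 2 (mod 1048); multiply by 462: k ≡ -110418 (mod 524).
Smallest nonnegative: k = -110418 mod 524 = 146.

146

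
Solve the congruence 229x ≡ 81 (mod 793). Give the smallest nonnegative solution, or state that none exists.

80

gcd(793, 229) = 1.
1 divides 81, so solutions exist.
By Bézout, 229*(187) + 793*(-54) = 1.
So 229*(187) ≡ 1 (mod 793); multiply by 81: x ≡ 15147 (mod 793).
Smallest nonnegative: x = 15147 mod 793 = 80.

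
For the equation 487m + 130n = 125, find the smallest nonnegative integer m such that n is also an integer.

75

gcd(487, 130):
  487 = 3×130 + 97
  130 = 1×97 + 33
  97 = 2×33 + 31
  33 = 1×31 + 2
  31 = 15×2 + 1
  2 = 2×1
so gcd(487, 130) = 1.
1 divides 125, so solutions exist.
Back-substitute for Bézout coefficients:
  1 = 31 - 15×2
  ... = 487×(63) + 130×(-236)
Scale by 125/1 = 125: (m₀, n₀) = (7875, -29500).
General solution: m = 7875 + 130t, n = -29500 - 487t for integer t.
m ≥ 0: smallest is 7875 mod 130 = 75 (at t = -60), with n = -280.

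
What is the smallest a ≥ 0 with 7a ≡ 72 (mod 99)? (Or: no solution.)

gcd(99, 7):
  99 = 14*7 + 1
  7 = 7*1
so gcd(99, 7) = 1.
1 divides 72, so solutions exist.
Back-substitute for Bézout coefficients:
  1 = 99 - 14*7
  ... = 7*(-14) + 99*(1)
So 7*(-14) ≡ 1 (mod 99); multiply by 72: a ≡ -1008 (mod 99).
Smallest nonnegative: a = -1008 mod 99 = 81.

81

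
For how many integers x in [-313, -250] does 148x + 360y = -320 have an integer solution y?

1

gcd(360, 148):
  360 = 2×148 + 64
  148 = 2×64 + 20
  64 = 3×20 + 4
  20 = 5×4
so gcd(360, 148) = 4.
Back-substitute for Bézout coefficients:
  4 = 64 - 3×20
  ... = 148×(-17) + 360×(7)
Scale by -80: particular solution (1360, -560); reduce x mod 90: (10, -5).
General solution: x = 10 + 90t, y = -5 - 37t for integer t.
-313 ≤ 10 + 90t ≤ -250 gives t ∈ [-3, -3], which is 1 value.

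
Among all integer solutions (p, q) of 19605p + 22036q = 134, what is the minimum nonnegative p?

gcd(22036, 19605):
  22036 = 1·19605 + 2431
  19605 = 8·2431 + 157
  2431 = 15·157 + 76
  157 = 2·76 + 5
  76 = 15·5 + 1
  5 = 5·1
so gcd(22036, 19605) = 1.
1 divides 134, so solutions exist.
Back-substitute for Bézout coefficients:
  1 = 76 - 15·5
  ... = 19605·(-4351) + 22036·(3871)
Scale by 134/1 = 134: (p₀, q₀) = (-583034, 518714).
General solution: p = -583034 + 22036t, q = 518714 - 19605t for integer t.
p ≥ 0: smallest is -583034 mod 22036 = 11938 (at t = 27), with q = -10621.

11938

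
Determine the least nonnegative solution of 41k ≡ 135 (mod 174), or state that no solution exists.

33

gcd(174, 41) = 1  (174 = 4×41 + 10, 41 = 4×10 + 1, 10 = 10×1).
1 divides 135, so solutions exist.
Back-substituting, 41×(17) + 174×(-4) = 1.
So 41×(17) ≡ 1 (mod 174); multiply by 135: k ≡ 2295 (mod 174).
Smallest nonnegative: k = 2295 mod 174 = 33.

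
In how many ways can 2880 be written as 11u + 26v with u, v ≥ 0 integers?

gcd(26, 11):
  26 = 2*11 + 4
  11 = 2*4 + 3
  4 = 1*3 + 1
  3 = 3*1
so gcd(26, 11) = 1.
Back-substitute for Bézout coefficients:
  1 = 4 - 1*3
  ... = 11*(-7) + 26*(3)
Scale by 2880: one solution is (-20160, 8640). Reduce u mod 26: (16, 104).
General: u = 16 + 26t, v = 104 - 11t.
u ≥ 0 ⇒ t ≥ 0; v ≥ 0 ⇒ t ≤ 9. So t ∈ [0, 9]: 10 solutions.

10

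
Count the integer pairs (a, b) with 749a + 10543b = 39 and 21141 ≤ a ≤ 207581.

18

gcd(10543, 749) = 1.
By Bézout, 749×(-1295) + 10543×(92) = 1.
Particular solution: (2210, -157).
General solution: a = 2210 + 10543t, b = -157 - 749t for integer t.
21141 ≤ 2210 + 10543t ≤ 207581 gives t ∈ [2, 19], which is 18 values.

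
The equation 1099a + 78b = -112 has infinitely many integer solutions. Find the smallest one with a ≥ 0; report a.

gcd(1099, 78):
  1099 = 14×78 + 7
  78 = 11×7 + 1
  7 = 7×1
so gcd(1099, 78) = 1.
1 divides -112, so solutions exist.
Back-substitute for Bézout coefficients:
  1 = 78 - 11×7
  ... = 1099×(-11) + 78×(155)
Scale by -112/1 = -112: (a₀, b₀) = (1232, -17360).
General solution: a = 1232 + 78t, b = -17360 - 1099t for integer t.
a ≥ 0: smallest is 1232 mod 78 = 62 (at t = -15), with b = -875.

62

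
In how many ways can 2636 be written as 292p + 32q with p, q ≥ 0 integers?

gcd(292, 32):
  292 = 9·32 + 4
  32 = 8·4
so gcd(292, 32) = 4.
Back-substitute for Bézout coefficients:
  4 = 292 - 9·32
  ... = 292·(1) + 32·(-9)
Scale by 659: one solution is (659, -5931). Reduce p mod 8: (3, 55).
General: p = 3 + 8t, q = 55 - 73t.
p ≥ 0 ⇒ t ≥ 0; q ≥ 0 ⇒ t ≤ 0. So t ∈ [0, 0]: 1 solution.

1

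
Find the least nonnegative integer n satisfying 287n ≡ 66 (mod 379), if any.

24

gcd(379, 287):
  379 = 1·287 + 92
  287 = 3·92 + 11
  92 = 8·11 + 4
  11 = 2·4 + 3
  4 = 1·3 + 1
  3 = 3·1
so gcd(379, 287) = 1.
1 divides 66, so solutions exist.
Back-substitute for Bézout coefficients:
  1 = 4 - 1·3
  ... = 287·(-103) + 379·(78)
So 287·(-103) ≡ 1 (mod 379); multiply by 66: n ≡ -6798 (mod 379).
Smallest nonnegative: n = -6798 mod 379 = 24.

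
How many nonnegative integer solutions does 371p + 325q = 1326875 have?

11

gcd(371, 325) = 1.
By Bézout, 371×(106) + 325×(-121) = 1.
One solution: (125, 3940).
General: p = 125 + 325t, q = 3940 - 371t.
p ≥ 0 ⇒ t ≥ 0; q ≥ 0 ⇒ t ≤ 10. So t ∈ [0, 10]: 11 solutions.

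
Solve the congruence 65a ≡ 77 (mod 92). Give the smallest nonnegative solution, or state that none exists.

gcd(92, 65):
  92 = 1*65 + 27
  65 = 2*27 + 11
  27 = 2*11 + 5
  11 = 2*5 + 1
  5 = 5*1
so gcd(92, 65) = 1.
1 divides 77, so solutions exist.
Back-substitute for Bézout coefficients:
  1 = 11 - 2*5
  ... = 65*(17) + 92*(-12)
So 65*(17) ≡ 1 (mod 92); multiply by 77: a ≡ 1309 (mod 92).
Smallest nonnegative: a = 1309 mod 92 = 21.

21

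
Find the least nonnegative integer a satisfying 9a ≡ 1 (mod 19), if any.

gcd(19, 9) = 1.
1 divides 1, so solutions exist.
By Bézout, 9×(-2) + 19×(1) = 1.
So 9×(-2) ≡ 1 (mod 19); multiply by 1: a ≡ -2 (mod 19).
Smallest nonnegative: a = -2 mod 19 = 17.

17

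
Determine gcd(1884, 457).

1

gcd(1884, 457):
  1884 = 4×457 + 56
  457 = 8×56 + 9
  56 = 6×9 + 2
  9 = 4×2 + 1
  2 = 2×1
so gcd(1884, 457) = 1.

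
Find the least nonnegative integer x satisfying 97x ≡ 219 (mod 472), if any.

411

gcd(472, 97):
  472 = 4·97 + 84
  97 = 1·84 + 13
  84 = 6·13 + 6
  13 = 2·6 + 1
  6 = 6·1
so gcd(472, 97) = 1.
1 divides 219, so solutions exist.
Back-substitute for Bézout coefficients:
  1 = 13 - 2·6
  ... = 97·(73) + 472·(-15)
So 97·(73) ≡ 1 (mod 472); multiply by 219: x ≡ 15987 (mod 472).
Smallest nonnegative: x = 15987 mod 472 = 411.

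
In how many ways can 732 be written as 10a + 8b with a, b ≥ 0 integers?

gcd(10, 8):
  10 = 1×8 + 2
  8 = 4×2
so gcd(10, 8) = 2.
Back-substitute for Bézout coefficients:
  2 = 10 - 1×8
  ... = 10×(1) + 8×(-1)
Scale by 366: one solution is (366, -366). Reduce a mod 4: (2, 89).
General: a = 2 + 4t, b = 89 - 5t.
a ≥ 0 ⇒ t ≥ 0; b ≥ 0 ⇒ t ≤ 17. So t ∈ [0, 17]: 18 solutions.

18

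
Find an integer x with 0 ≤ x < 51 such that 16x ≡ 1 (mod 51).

16

gcd(51, 16) = 1.
By Bézout, 16×(16) + 51×(-5) = 1.
So 16×16 ≡ 1 (mod 51), and 16 mod 51 = 16.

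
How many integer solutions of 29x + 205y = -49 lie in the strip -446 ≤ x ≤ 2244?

13

gcd(205, 29) = 1.
By Bézout, 29×(99) + 205×(-14) = 1.
Particular solution: (69, -10).
General solution: x = 69 + 205t, y = -10 - 29t for integer t.
-446 ≤ 69 + 205t ≤ 2244 gives t ∈ [-2, 10], which is 13 values.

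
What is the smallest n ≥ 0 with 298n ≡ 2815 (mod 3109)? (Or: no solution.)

gcd(3109, 298) = 1  (3109 = 10*298 + 129, 298 = 2*129 + 40, 129 = 3*40 + 9, 40 = 4*9 + 4, 9 = 2*4 + 1, 4 = 4*1).
1 divides 2815, so solutions exist.
Back-substituting, 298*(-699) + 3109*(67) = 1.
So 298*(-699) ≡ 1 (mod 3109); multiply by 2815: n ≡ -1967685 (mod 3109).
Smallest nonnegative: n = -1967685 mod 3109 = 312.

312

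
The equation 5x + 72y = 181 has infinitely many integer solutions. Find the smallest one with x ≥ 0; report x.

65

gcd(72, 5) = 1.
1 divides 181, so solutions exist.
By Bézout, 5*(29) + 72*(-2) = 1.
Scale by 181/1 = 181: (x₀, y₀) = (5249, -362).
General solution: x = 5249 + 72t, y = -362 - 5t for integer t.
x ≥ 0: smallest is 5249 mod 72 = 65 (at t = -72), with y = -2.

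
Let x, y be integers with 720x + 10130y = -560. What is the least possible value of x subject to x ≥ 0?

562

gcd(10130, 720):
  10130 = 14×720 + 50
  720 = 14×50 + 20
  50 = 2×20 + 10
  20 = 2×10
so gcd(10130, 720) = 10.
10 divides -560, so solutions exist.
Back-substitute for Bézout coefficients:
  10 = 50 - 2×20
  ... = 720×(-408) + 10130×(29)
Scale by -560/10 = -56: (x₀, y₀) = (22848, -1624).
General solution: x = 22848 + 1013t, y = -1624 - 72t for integer t.
x ≥ 0: smallest is 22848 mod 1013 = 562 (at t = -22), with y = -40.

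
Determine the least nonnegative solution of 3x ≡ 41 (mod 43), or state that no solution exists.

28

gcd(43, 3) = 1.
1 divides 41, so solutions exist.
By Bézout, 3·(-14) + 43·(1) = 1.
So 3·(-14) ≡ 1 (mod 43); multiply by 41: x ≡ -574 (mod 43).
Smallest nonnegative: x = -574 mod 43 = 28.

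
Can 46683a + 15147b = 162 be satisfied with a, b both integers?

gcd(46683, 15147) = 27  (46683 = 3×15147 + 1242, 15147 = 12×1242 + 243, 1242 = 5×243 + 27, 243 = 9×27).
27 divides 162, so integer solutions exist.

yes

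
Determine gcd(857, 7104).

1

gcd(7104, 857) = 1  (7104 = 8*857 + 248, 857 = 3*248 + 113, 248 = 2*113 + 22, 113 = 5*22 + 3, 22 = 7*3 + 1, 3 = 3*1).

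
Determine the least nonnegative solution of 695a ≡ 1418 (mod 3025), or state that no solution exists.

gcd(3025, 695) = 5.
5 does not divide 1418, so the congruence has no solution.

no solution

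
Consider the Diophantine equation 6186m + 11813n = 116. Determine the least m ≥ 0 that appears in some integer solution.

gcd(11813, 6186):
  11813 = 1×6186 + 5627
  6186 = 1×5627 + 559
  5627 = 10×559 + 37
  559 = 15×37 + 4
  37 = 9×4 + 1
  4 = 4×1
so gcd(11813, 6186) = 1.
1 divides 116, so solutions exist.
Back-substitute for Bézout coefficients:
  1 = 37 - 9×4
  ... = 6186×(-2874) + 11813×(1505)
Scale by 116/1 = 116: (m₀, n₀) = (-333384, 174580).
General solution: m = -333384 + 11813t, n = 174580 - 6186t for integer t.
m ≥ 0: smallest is -333384 mod 11813 = 9193 (at t = 29), with n = -4814.

9193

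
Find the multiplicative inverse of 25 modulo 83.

10

gcd(83, 25) = 1.
By Bézout, 25·(10) + 83·(-3) = 1.
So 25·10 ≡ 1 (mod 83), and 10 mod 83 = 10.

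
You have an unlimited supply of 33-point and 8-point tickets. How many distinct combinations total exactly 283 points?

1

Need nonnegative integers with 33j + 8k = 283.
gcd(33, 8) = 1, and 33·(1) + 8·(-4) = 1.
So (j₀, k₀) = (283, -1132); general j = 283 + 8t, k = -1132 - 33t.
j ≥ 0 ⇒ t ≥ -35; k ≥ 0 ⇒ t ≤ -35. That's 1 value of t.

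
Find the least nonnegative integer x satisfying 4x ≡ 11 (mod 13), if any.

6

gcd(13, 4) = 1  (13 = 3*4 + 1, 4 = 4*1).
1 divides 11, so solutions exist.
Back-substituting, 4*(-3) + 13*(1) = 1.
So 4*(-3) ≡ 1 (mod 13); multiply by 11: x ≡ -33 (mod 13).
Smallest nonnegative: x = -33 mod 13 = 6.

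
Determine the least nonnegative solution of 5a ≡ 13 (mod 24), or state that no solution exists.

gcd(24, 5) = 1  (24 = 4*5 + 4, 5 = 1*4 + 1, 4 = 4*1).
1 divides 13, so solutions exist.
Back-substituting, 5*(5) + 24*(-1) = 1.
So 5*(5) ≡ 1 (mod 24); multiply by 13: a ≡ 65 (mod 24).
Smallest nonnegative: a = 65 mod 24 = 17.

17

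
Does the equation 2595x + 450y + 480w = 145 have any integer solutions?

gcd(2595, 450) = 15  (2595 = 5·450 + 345, 450 = 1·345 + 105, 345 = 3·105 + 30, 105 = 3·30 + 15, 30 = 2·15).
gcd(15, 480) = 15.
15 does not divide 145 (remainder 10), so no integer solutions.

no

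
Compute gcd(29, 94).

gcd(94, 29):
  94 = 3×29 + 7
  29 = 4×7 + 1
  7 = 7×1
so gcd(94, 29) = 1.

1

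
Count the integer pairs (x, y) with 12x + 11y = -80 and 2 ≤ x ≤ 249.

22

gcd(12, 11):
  12 = 1*11 + 1
  11 = 11*1
so gcd(12, 11) = 1.
Back-substitute for Bézout coefficients:
  1 = 12 - 1*11
  ... = 12*(1) + 11*(-1)
Scale by -80: particular solution (-80, 80); reduce x mod 11: (8, -16).
General solution: x = 8 + 11t, y = -16 - 12t for integer t.
2 ≤ 8 + 11t ≤ 249 gives t ∈ [0, 21], which is 22 values.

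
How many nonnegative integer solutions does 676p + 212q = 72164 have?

gcd(676, 212):
  676 = 3×212 + 40
  212 = 5×40 + 12
  40 = 3×12 + 4
  12 = 3×4
so gcd(676, 212) = 4.
Back-substitute for Bézout coefficients:
  4 = 40 - 3×12
  ... = 676×(16) + 212×(-51)
Scale by 18041: one solution is (288656, -920091). Reduce p mod 53: (18, 283).
General: p = 18 + 53t, q = 283 - 169t.
p ≥ 0 ⇒ t ≥ 0; q ≥ 0 ⇒ t ≤ 1. So t ∈ [0, 1]: 2 solutions.

2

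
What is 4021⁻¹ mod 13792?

9309

gcd(13792, 4021) = 1.
By Bézout, 4021·(-4483) + 13792·(1307) = 1.
So 4021·-4483 ≡ 1 (mod 13792), and -4483 mod 13792 = 9309.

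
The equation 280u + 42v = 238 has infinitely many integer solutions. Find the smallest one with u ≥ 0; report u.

1

gcd(280, 42):
  280 = 6·42 + 28
  42 = 1·28 + 14
  28 = 2·14
so gcd(280, 42) = 14.
14 divides 238, so solutions exist.
Back-substitute for Bézout coefficients:
  14 = 42 - 1·28
  ... = 280·(-1) + 42·(7)
Scale by 238/14 = 17: (u₀, v₀) = (-17, 119).
General solution: u = -17 + 3t, v = 119 - 20t for integer t.
u ≥ 0: smallest is -17 mod 3 = 1 (at t = 6), with v = -1.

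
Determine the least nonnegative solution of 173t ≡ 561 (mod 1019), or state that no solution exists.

928

gcd(1019, 173) = 1.
1 divides 561, so solutions exist.
By Bézout, 173×(483) + 1019×(-82) = 1.
So 173×(483) ≡ 1 (mod 1019); multiply by 561: t ≡ 270963 (mod 1019).
Smallest nonnegative: t = 270963 mod 1019 = 928.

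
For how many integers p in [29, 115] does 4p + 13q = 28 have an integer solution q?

7

gcd(13, 4):
  13 = 3*4 + 1
  4 = 4*1
so gcd(13, 4) = 1.
Back-substitute for Bézout coefficients:
  1 = 13 - 3*4
  ... = 4*(-3) + 13*(1)
Scale by 28: particular solution (-84, 28); reduce p mod 13: (7, 0).
General solution: p = 7 + 13t, q = 0 - 4t for integer t.
29 ≤ 7 + 13t ≤ 115 gives t ∈ [2, 8], which is 7 values.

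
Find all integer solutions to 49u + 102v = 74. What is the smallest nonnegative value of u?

gcd(102, 49):
  102 = 2×49 + 4
  49 = 12×4 + 1
  4 = 4×1
so gcd(102, 49) = 1.
1 divides 74, so solutions exist.
Back-substitute for Bézout coefficients:
  1 = 49 - 12×4
  ... = 49×(25) + 102×(-12)
Scale by 74/1 = 74: (u₀, v₀) = (1850, -888).
General solution: u = 1850 + 102t, v = -888 - 49t for integer t.
u ≥ 0: smallest is 1850 mod 102 = 14 (at t = -18), with v = -6.

14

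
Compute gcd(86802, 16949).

17

gcd(86802, 16949):
  86802 = 5*16949 + 2057
  16949 = 8*2057 + 493
  2057 = 4*493 + 85
  493 = 5*85 + 68
  85 = 1*68 + 17
  68 = 4*17
so gcd(86802, 16949) = 17.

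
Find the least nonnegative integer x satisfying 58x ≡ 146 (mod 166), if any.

gcd(166, 58) = 2  (166 = 2·58 + 50, 58 = 1·50 + 8, 50 = 6·8 + 2, 8 = 4·2).
2 divides 146, so solutions exist.
Back-substituting, 58·(-20) + 166·(7) = 2.
So 58·(-20) ≡ 2 (mod 166); multiply by 73: x ≡ -1460 (mod 83).
Smallest nonnegative: x = -1460 mod 83 = 34.

34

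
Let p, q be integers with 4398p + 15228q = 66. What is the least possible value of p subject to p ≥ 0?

509

gcd(15228, 4398):
  15228 = 3·4398 + 2034
  4398 = 2·2034 + 330
  2034 = 6·330 + 54
  330 = 6·54 + 6
  54 = 9·6
so gcd(15228, 4398) = 6.
6 divides 66, so solutions exist.
Back-substitute for Bézout coefficients:
  6 = 330 - 6·54
  ... = 4398·(277) + 15228·(-80)
Scale by 66/6 = 11: (p₀, q₀) = (3047, -880).
General solution: p = 3047 + 2538t, q = -880 - 733t for integer t.
p ≥ 0: smallest is 3047 mod 2538 = 509 (at t = -1), with q = -147.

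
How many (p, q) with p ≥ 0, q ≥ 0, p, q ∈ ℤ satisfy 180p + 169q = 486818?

16

gcd(180, 169) = 1.
By Bézout, 180*(-46) + 169*(49) = 1.
One solution: (55, 2822).
General: p = 55 + 169t, q = 2822 - 180t.
p ≥ 0 ⇒ t ≥ 0; q ≥ 0 ⇒ t ≤ 15. So t ∈ [0, 15]: 16 solutions.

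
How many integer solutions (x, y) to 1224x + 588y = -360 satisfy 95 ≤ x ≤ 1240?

gcd(1224, 588) = 12  (1224 = 2×588 + 48, 588 = 12×48 + 12, 48 = 4×12).
Back-substituting, 1224×(-12) + 588×(25) = 12.
Scale by -30: particular solution (360, -750); reduce x mod 49: (17, -36).
General solution: x = 17 + 49t, y = -36 - 102t for integer t.
95 ≤ 17 + 49t ≤ 1240 gives t ∈ [2, 24], which is 23 values.

23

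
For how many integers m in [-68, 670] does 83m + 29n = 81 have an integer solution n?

25

gcd(83, 29) = 1  (83 = 2·29 + 25, 29 = 1·25 + 4, 25 = 6·4 + 1, 4 = 4·1).
Back-substituting, 83·(7) + 29·(-20) = 1.
Scale by 81: particular solution (567, -1620); reduce m mod 29: (16, -43).
General solution: m = 16 + 29t, n = -43 - 83t for integer t.
-68 ≤ 16 + 29t ≤ 670 gives t ∈ [-2, 22], which is 25 values.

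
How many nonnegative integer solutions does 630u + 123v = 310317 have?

gcd(630, 123) = 3  (630 = 5*123 + 15, 123 = 8*15 + 3, 15 = 5*3).
Back-substituting, 630*(-8) + 123*(41) = 3.
Scale by 103439: one solution is (-827512, 4240999). Reduce u mod 41: (32, 2359).
General: u = 32 + 41t, v = 2359 - 210t.
u ≥ 0 ⇒ t ≥ 0; v ≥ 0 ⇒ t ≤ 11. So t ∈ [0, 11]: 12 solutions.

12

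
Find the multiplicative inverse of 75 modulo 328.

gcd(328, 75) = 1  (328 = 4×75 + 28, 75 = 2×28 + 19, 28 = 1×19 + 9, 19 = 2×9 + 1, 9 = 9×1).
Back-substituting, 75×(35) + 328×(-8) = 1.
So 75×35 ≡ 1 (mod 328), and 35 mod 328 = 35.

35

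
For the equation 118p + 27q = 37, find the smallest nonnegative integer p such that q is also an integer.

1

gcd(118, 27):
  118 = 4·27 + 10
  27 = 2·10 + 7
  10 = 1·7 + 3
  7 = 2·3 + 1
  3 = 3·1
so gcd(118, 27) = 1.
1 divides 37, so solutions exist.
Back-substitute for Bézout coefficients:
  1 = 7 - 2·3
  ... = 118·(-8) + 27·(35)
Scale by 37/1 = 37: (p₀, q₀) = (-296, 1295).
General solution: p = -296 + 27t, q = 1295 - 118t for integer t.
p ≥ 0: smallest is -296 mod 27 = 1 (at t = 11), with q = -3.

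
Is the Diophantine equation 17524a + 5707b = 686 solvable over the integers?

gcd(17524, 5707) = 13  (17524 = 3·5707 + 403, 5707 = 14·403 + 65, 403 = 6·65 + 13, 65 = 5·13).
13 does not divide 686 (remainder 10), so no integer solutions.

no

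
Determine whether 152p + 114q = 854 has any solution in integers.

gcd(152, 114) = 38.
38 does not divide 854 (remainder 18), so no integer solutions.

no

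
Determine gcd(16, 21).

gcd(21, 16):
  21 = 1·16 + 5
  16 = 3·5 + 1
  5 = 5·1
so gcd(21, 16) = 1.

1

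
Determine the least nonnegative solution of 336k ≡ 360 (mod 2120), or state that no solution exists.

20

gcd(2120, 336) = 8.
8 divides 360, so solutions exist.
By Bézout, 336×(-82) + 2120×(13) = 8.
So 336×(-82) ≡ 8 (mod 2120); multiply by 45: k ≡ -3690 (mod 265).
Smallest nonnegative: k = -3690 mod 265 = 20.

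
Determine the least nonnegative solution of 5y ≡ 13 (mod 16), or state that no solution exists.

9

gcd(16, 5):
  16 = 3·5 + 1
  5 = 5·1
so gcd(16, 5) = 1.
1 divides 13, so solutions exist.
Back-substitute for Bézout coefficients:
  1 = 16 - 3·5
  ... = 5·(-3) + 16·(1)
So 5·(-3) ≡ 1 (mod 16); multiply by 13: y ≡ -39 (mod 16).
Smallest nonnegative: y = -39 mod 16 = 9.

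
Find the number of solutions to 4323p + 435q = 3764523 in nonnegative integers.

gcd(4323, 435) = 3  (4323 = 9·435 + 408, 435 = 1·408 + 27, 408 = 15·27 + 3, 27 = 9·3).
Back-substituting, 4323·(16) + 435·(-159) = 3.
Scale by 1254841: one solution is (20077456, -199519719). Reduce p mod 145: (31, 8346).
General: p = 31 + 145t, q = 8346 - 1441t.
p ≥ 0 ⇒ t ≥ 0; q ≥ 0 ⇒ t ≤ 5. So t ∈ [0, 5]: 6 solutions.

6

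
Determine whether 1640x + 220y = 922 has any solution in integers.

gcd(1640, 220) = 20  (1640 = 7*220 + 100, 220 = 2*100 + 20, 100 = 5*20).
20 does not divide 922 (remainder 2), so no integer solutions.

no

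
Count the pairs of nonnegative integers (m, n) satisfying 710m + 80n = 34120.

6

gcd(710, 80) = 10.
By Bézout, 710·(-1) + 80·(9) = 10.
One solution: (4, 391).
General: m = 4 + 8t, n = 391 - 71t.
m ≥ 0 ⇒ t ≥ 0; n ≥ 0 ⇒ t ≤ 5. So t ∈ [0, 5]: 6 solutions.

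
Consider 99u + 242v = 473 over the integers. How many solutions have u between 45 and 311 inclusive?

12

gcd(242, 99) = 11.
By Bézout, 99×(5) + 242×(-2) = 11.
Particular solution: (17, -5).
General solution: u = 17 + 22t, v = -5 - 9t for integer t.
45 ≤ 17 + 22t ≤ 311 gives t ∈ [2, 13], which is 12 values.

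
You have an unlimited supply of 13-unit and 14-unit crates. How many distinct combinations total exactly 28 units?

1

Need nonnegative integers with 13j + 14k = 28.
gcd(13, 14) = 1, and 13·(-1) + 14·(1) = 1.
So (j₀, k₀) = (-28, 28); general j = -28 + 14t, k = 28 - 13t.
j ≥ 0 ⇒ t ≥ 2; k ≥ 0 ⇒ t ≤ 2. That's 1 value of t.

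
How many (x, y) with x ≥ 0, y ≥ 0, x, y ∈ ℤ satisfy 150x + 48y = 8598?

8

gcd(150, 48) = 6  (150 = 3×48 + 6, 48 = 8×6).
Back-substituting, 150×(1) + 48×(-3) = 6.
Scale by 1433: one solution is (1433, -4299). Reduce x mod 8: (1, 176).
General: x = 1 + 8t, y = 176 - 25t.
x ≥ 0 ⇒ t ≥ 0; y ≥ 0 ⇒ t ≤ 7. So t ∈ [0, 7]: 8 solutions.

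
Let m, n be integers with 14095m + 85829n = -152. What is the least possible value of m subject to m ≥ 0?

gcd(85829, 14095) = 1  (85829 = 6*14095 + 1259, 14095 = 11*1259 + 246, 1259 = 5*246 + 29, 246 = 8*29 + 14, 29 = 2*14 + 1, 14 = 14*1).
1 divides -152, so solutions exist.
Back-substituting, 14095*(-5931) + 85829*(974) = 1.
Scale by -152/1 = -152: (m₀, n₀) = (901512, -148048).
General solution: m = 901512 + 85829t, n = -148048 - 14095t for integer t.
m ≥ 0: smallest is 901512 mod 85829 = 43222 (at t = -10), with n = -7098.

43222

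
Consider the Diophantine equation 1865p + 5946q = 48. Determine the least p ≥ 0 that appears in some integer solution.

gcd(5946, 1865) = 1.
1 divides 48, so solutions exist.
By Bézout, 1865×(-1135) + 5946×(356) = 1.
Scale by 48/1 = 48: (p₀, q₀) = (-54480, 17088).
General solution: p = -54480 + 5946t, q = 17088 - 1865t for integer t.
p ≥ 0: smallest is -54480 mod 5946 = 4980 (at t = 10), with q = -1562.

4980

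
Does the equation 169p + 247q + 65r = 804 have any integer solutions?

no

gcd(247, 169) = 13  (247 = 1·169 + 78, 169 = 2·78 + 13, 78 = 6·13).
gcd(13, 65) = 13.
13 does not divide 804 (remainder 11), so no integer solutions.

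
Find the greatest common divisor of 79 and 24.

gcd(79, 24) = 1  (79 = 3·24 + 7, 24 = 3·7 + 3, 7 = 2·3 + 1, 3 = 3·1).

1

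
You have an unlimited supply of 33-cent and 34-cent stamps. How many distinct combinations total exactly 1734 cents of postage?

2

Need nonnegative integers with 33j + 34k = 1734.
gcd(33, 34) = 1, and 33·(-1) + 34·(1) = 1.
So (j₀, k₀) = (-1734, 1734); general j = -1734 + 34t, k = 1734 - 33t.
j ≥ 0 ⇒ t ≥ 51; k ≥ 0 ⇒ t ≤ 52. That's 2 values of t.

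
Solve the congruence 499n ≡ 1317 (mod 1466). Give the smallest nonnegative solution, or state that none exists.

1357

gcd(1466, 499) = 1  (1466 = 2·499 + 468, 499 = 1·468 + 31, 468 = 15·31 + 3, 31 = 10·3 + 1, 3 = 3·1).
1 divides 1317, so solutions exist.
Back-substituting, 499·(473) + 1466·(-161) = 1.
So 499·(473) ≡ 1 (mod 1466); multiply by 1317: n ≡ 622941 (mod 1466).
Smallest nonnegative: n = 622941 mod 1466 = 1357.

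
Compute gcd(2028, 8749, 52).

gcd(8749, 2028) = 13  (8749 = 4*2028 + 637, 2028 = 3*637 + 117, 637 = 5*117 + 52, 117 = 2*52 + 13, 52 = 4*13).
gcd(13, 52) = 13.

13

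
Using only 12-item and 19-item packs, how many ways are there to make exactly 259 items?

Need nonnegative integers with 12j + 19k = 259.
gcd(12, 19) = 1, and 12·(8) + 19·(-5) = 1.
So (j₀, k₀) = (2072, -1295); general j = 2072 + 19t, k = -1295 - 12t.
j ≥ 0 ⇒ t ≥ -109; k ≥ 0 ⇒ t ≤ -108. That's 2 values of t.

2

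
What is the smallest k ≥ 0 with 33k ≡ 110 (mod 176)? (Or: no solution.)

gcd(176, 33):
  176 = 5×33 + 11
  33 = 3×11
so gcd(176, 33) = 11.
11 divides 110, so solutions exist.
Back-substitute for Bézout coefficients:
  11 = 176 - 5×33
  ... = 33×(-5) + 176×(1)
So 33×(-5) ≡ 11 (mod 176); multiply by 10: k ≡ -50 (mod 16).
Smallest nonnegative: k = -50 mod 16 = 14.

14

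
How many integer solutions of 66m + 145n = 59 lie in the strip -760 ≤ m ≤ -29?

gcd(145, 66):
  145 = 2·66 + 13
  66 = 5·13 + 1
  13 = 13·1
so gcd(145, 66) = 1.
Back-substitute for Bézout coefficients:
  1 = 66 - 5·13
  ... = 66·(11) + 145·(-5)
Scale by 59: particular solution (649, -295); reduce m mod 145: (69, -31).
General solution: m = 69 + 145t, n = -31 - 66t for integer t.
-760 ≤ 69 + 145t ≤ -29 gives t ∈ [-5, -1], which is 5 values.

5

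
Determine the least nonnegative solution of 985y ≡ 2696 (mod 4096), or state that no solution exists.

456

gcd(4096, 985):
  4096 = 4×985 + 156
  985 = 6×156 + 49
  156 = 3×49 + 9
  49 = 5×9 + 4
  9 = 2×4 + 1
  4 = 4×1
so gcd(4096, 985) = 1.
1 divides 2696, so solutions exist.
Back-substitute for Bézout coefficients:
  1 = 9 - 2×4
  ... = 985×(-919) + 4096×(221)
So 985×(-919) ≡ 1 (mod 4096); multiply by 2696: y ≡ -2477624 (mod 4096).
Smallest nonnegative: y = -2477624 mod 4096 = 456.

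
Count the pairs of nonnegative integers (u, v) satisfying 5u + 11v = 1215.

gcd(11, 5):
  11 = 2*5 + 1
  5 = 5*1
so gcd(11, 5) = 1.
Back-substitute for Bézout coefficients:
  1 = 11 - 2*5
  ... = 5*(-2) + 11*(1)
Scale by 1215: one solution is (-2430, 1215). Reduce u mod 11: (1, 110).
General: u = 1 + 11t, v = 110 - 5t.
u ≥ 0 ⇒ t ≥ 0; v ≥ 0 ⇒ t ≤ 22. So t ∈ [0, 22]: 23 solutions.

23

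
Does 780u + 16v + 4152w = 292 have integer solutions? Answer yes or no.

gcd(780, 16) = 4.
gcd(4, 4152) = 4.
4 divides 292, so integer solutions exist.

yes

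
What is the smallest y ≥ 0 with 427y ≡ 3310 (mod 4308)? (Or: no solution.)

2530

gcd(4308, 427) = 1  (4308 = 10·427 + 38, 427 = 11·38 + 9, 38 = 4·9 + 2, 9 = 4·2 + 1, 2 = 2·1).
1 divides 3310, so solutions exist.
Back-substituting, 427·(1927) + 4308·(-191) = 1.
So 427·(1927) ≡ 1 (mod 4308); multiply by 3310: y ≡ 6378370 (mod 4308).
Smallest nonnegative: y = 6378370 mod 4308 = 2530.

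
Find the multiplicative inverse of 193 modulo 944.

gcd(944, 193) = 1  (944 = 4×193 + 172, 193 = 1×172 + 21, 172 = 8×21 + 4, 21 = 5×4 + 1, 4 = 4×1).
Back-substituting, 193×(225) + 944×(-46) = 1.
So 193×225 ≡ 1 (mod 944), and 225 mod 944 = 225.

225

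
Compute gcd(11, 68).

gcd(68, 11):
  68 = 6*11 + 2
  11 = 5*2 + 1
  2 = 2*1
so gcd(68, 11) = 1.

1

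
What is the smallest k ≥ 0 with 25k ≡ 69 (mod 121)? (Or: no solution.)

56

gcd(121, 25) = 1.
1 divides 69, so solutions exist.
By Bézout, 25×(-29) + 121×(6) = 1.
So 25×(-29) ≡ 1 (mod 121); multiply by 69: k ≡ -2001 (mod 121).
Smallest nonnegative: k = -2001 mod 121 = 56.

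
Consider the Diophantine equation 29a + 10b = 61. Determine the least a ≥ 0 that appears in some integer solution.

gcd(29, 10) = 1  (29 = 2*10 + 9, 10 = 1*9 + 1, 9 = 9*1).
1 divides 61, so solutions exist.
Back-substituting, 29*(-1) + 10*(3) = 1.
Scale by 61/1 = 61: (a₀, b₀) = (-61, 183).
General solution: a = -61 + 10t, b = 183 - 29t for integer t.
a ≥ 0: smallest is -61 mod 10 = 9 (at t = 7), with b = -20.

9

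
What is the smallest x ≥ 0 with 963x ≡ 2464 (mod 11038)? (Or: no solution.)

gcd(11038, 963):
  11038 = 11*963 + 445
  963 = 2*445 + 73
  445 = 6*73 + 7
  73 = 10*7 + 3
  7 = 2*3 + 1
  3 = 3*1
so gcd(11038, 963) = 1.
1 divides 2464, so solutions exist.
Back-substitute for Bézout coefficients:
  1 = 7 - 2*3
  ... = 963*(-3175) + 11038*(277)
So 963*(-3175) ≡ 1 (mod 11038); multiply by 2464: x ≡ -7823200 (mod 11038).
Smallest nonnegative: x = -7823200 mod 11038 = 2742.

2742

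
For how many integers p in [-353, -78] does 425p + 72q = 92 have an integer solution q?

gcd(425, 72) = 1.
By Bézout, 425·(-31) + 72·(183) = 1.
Particular solution: (28, -164).
General solution: p = 28 + 72t, q = -164 - 425t for integer t.
-353 ≤ 28 + 72t ≤ -78 gives t ∈ [-5, -2], which is 4 values.

4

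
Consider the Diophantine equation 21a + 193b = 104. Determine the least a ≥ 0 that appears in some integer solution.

gcd(193, 21) = 1  (193 = 9*21 + 4, 21 = 5*4 + 1, 4 = 4*1).
1 divides 104, so solutions exist.
Back-substituting, 21*(46) + 193*(-5) = 1.
Scale by 104/1 = 104: (a₀, b₀) = (4784, -520).
General solution: a = 4784 + 193t, b = -520 - 21t for integer t.
a ≥ 0: smallest is 4784 mod 193 = 152 (at t = -24), with b = -16.

152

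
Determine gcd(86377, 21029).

gcd(86377, 21029):
  86377 = 4*21029 + 2261
  21029 = 9*2261 + 680
  2261 = 3*680 + 221
  680 = 3*221 + 17
  221 = 13*17
so gcd(86377, 21029) = 17.

17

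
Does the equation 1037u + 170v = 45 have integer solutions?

no

gcd(1037, 170) = 17  (1037 = 6·170 + 17, 170 = 10·17).
17 does not divide 45 (remainder 11), so no integer solutions.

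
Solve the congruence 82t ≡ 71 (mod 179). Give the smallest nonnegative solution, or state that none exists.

gcd(179, 82) = 1  (179 = 2×82 + 15, 82 = 5×15 + 7, 15 = 2×7 + 1, 7 = 7×1).
1 divides 71, so solutions exist.
Back-substituting, 82×(-24) + 179×(11) = 1.
So 82×(-24) ≡ 1 (mod 179); multiply by 71: t ≡ -1704 (mod 179).
Smallest nonnegative: t = -1704 mod 179 = 86.

86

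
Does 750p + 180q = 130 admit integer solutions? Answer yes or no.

no

gcd(750, 180):
  750 = 4·180 + 30
  180 = 6·30
so gcd(750, 180) = 30.
30 does not divide 130 (remainder 10), so no integer solutions.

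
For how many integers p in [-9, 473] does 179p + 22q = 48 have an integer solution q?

22

gcd(179, 22) = 1  (179 = 8*22 + 3, 22 = 7*3 + 1, 3 = 3*1).
Back-substituting, 179*(-7) + 22*(57) = 1.
Scale by 48: particular solution (-336, 2736); reduce p mod 22: (16, -128).
General solution: p = 16 + 22t, q = -128 - 179t for integer t.
-9 ≤ 16 + 22t ≤ 473 gives t ∈ [-1, 20], which is 22 values.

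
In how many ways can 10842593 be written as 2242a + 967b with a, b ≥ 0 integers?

5

gcd(2242, 967):
  2242 = 2·967 + 308
  967 = 3·308 + 43
  308 = 7·43 + 7
  43 = 6·7 + 1
  7 = 7·1
so gcd(2242, 967) = 1.
Back-substitute for Bézout coefficients:
  1 = 43 - 6·7
  ... = 2242·(-135) + 967·(313)
Scale by 10842593: one solution is (-1463750055, 3393731609). Reduce a mod 967: (746, 9483).
General: a = 746 + 967t, b = 9483 - 2242t.
a ≥ 0 ⇒ t ≥ 0; b ≥ 0 ⇒ t ≤ 4. So t ∈ [0, 4]: 5 solutions.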